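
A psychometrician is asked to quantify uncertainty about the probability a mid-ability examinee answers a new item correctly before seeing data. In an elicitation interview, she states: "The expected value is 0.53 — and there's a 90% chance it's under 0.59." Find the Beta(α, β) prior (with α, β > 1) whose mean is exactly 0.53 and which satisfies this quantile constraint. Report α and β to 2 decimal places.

With mean 0.53 fixed, write α = 0.53s, β = 0.47s where s = α+β.
Need P(θ < 0.59) = 0.9 under Beta(0.53s, 0.47s). Normal approximation: (q−m)/√(m(1−m)/s) ≈ z_{0.9} = 1.28, so s ≈ 0.53·0.47·(1.28)²/(0.59−0.53)² = 113.6.
At s = 113.6: P(θ<0.59) ≈ 0.901. Adjusting to match 0.9 gives s ≈ 112.88.
So α = 0.53·112.88 ≈ 59.83, β = 0.47·112.88 ≈ 53.05.

α ≈ 59.83, β ≈ 53.05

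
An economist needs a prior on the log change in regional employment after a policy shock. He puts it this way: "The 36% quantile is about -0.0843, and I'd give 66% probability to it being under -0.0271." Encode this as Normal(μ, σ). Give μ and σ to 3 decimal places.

μ = -0.058, σ = 0.074

The p-quantile of Normal(μ,σ) is μ + z_p·σ, with z_{0.36} = -0.3585 and z_{0.66} = 0.4125.
Eliminate σ: μ = (z₂·x₁ − z₁·x₂)/(z₂ − z₁) = (0.4125·-0.0843 − (-0.3585)·-0.0271)/0.7709 = -0.058.
Then σ = (x₂ − x₁)/(z₂ − z₁) = (-0.0271 − -0.0843)/0.7709 = 0.074.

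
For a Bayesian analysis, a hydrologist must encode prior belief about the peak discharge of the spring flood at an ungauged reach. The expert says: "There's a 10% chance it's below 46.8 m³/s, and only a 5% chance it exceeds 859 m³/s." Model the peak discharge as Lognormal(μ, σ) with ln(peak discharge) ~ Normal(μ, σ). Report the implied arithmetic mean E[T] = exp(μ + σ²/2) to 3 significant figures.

E[T] ≈ 274 m³/s

If T ~ Lognormal(μ,σ) then ln T ~ Normal(μ,σ), so the p-quantile of ln T is μ + z_p·σ.
ln(46.8) = 3.846 and ln(859) = 6.756; z_{0.1} = -1.282, z_{0.95} = 1.645.
σ = (6.756 − 3.846)/(1.645 − (-1.282)) = 0.994.
μ = 3.846 − (-1.282)·0.994 = 5.120.
E[T] = exp(μ + σ²/2) = exp(5.120 + 0.4944) = 274 m³/s.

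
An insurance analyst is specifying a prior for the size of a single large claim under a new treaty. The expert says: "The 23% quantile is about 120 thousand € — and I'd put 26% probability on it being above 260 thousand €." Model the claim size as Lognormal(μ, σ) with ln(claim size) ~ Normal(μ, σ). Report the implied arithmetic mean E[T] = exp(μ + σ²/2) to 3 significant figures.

E[T] ≈ 212 thousand €

If T ~ Lognormal(μ,σ) then ln T ~ Normal(μ,σ), so the p-quantile of ln T is μ + z_p·σ.
ln(120) = 4.787 and ln(260) = 5.561; z_{0.23} = -0.7388, z_{0.74} = 0.6433.
σ = (5.561 − 4.787)/(0.6433 − (-0.7388)) = 0.559.
μ = 4.787 − (-0.7388)·0.559 = 5.201.
E[T] = exp(μ + σ²/2) = exp(5.201 + 0.1565) = 212 thousand €.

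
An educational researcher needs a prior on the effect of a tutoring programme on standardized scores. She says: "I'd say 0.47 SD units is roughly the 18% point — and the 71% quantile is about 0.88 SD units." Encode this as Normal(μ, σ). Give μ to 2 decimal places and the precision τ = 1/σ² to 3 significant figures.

μ = 0.73, τ = 12.8

The p-quantile of Normal(μ,σ) is μ + z_p·σ, with z_{0.18} = -0.9154 and z_{0.71} = 0.5534.
Eliminate σ: μ = (z₂·x₁ − z₁·x₂)/(z₂ − z₁) = (0.5534·0.47 − (-0.9154)·0.88)/1.469 = 0.73.
Then σ = (x₂ − x₁)/(z₂ − z₁) = (0.88 − 0.47)/1.469 = 0.28.
Precision τ = 1/σ² = 1/0.2791² = 12.8.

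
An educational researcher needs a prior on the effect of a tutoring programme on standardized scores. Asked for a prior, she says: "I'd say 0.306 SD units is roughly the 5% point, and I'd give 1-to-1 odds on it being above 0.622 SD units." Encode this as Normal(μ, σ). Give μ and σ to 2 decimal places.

μ = 0.62, σ = 0.19

For Normal(μ,σ), the p-quantile is μ + z_p·σ. Here z_{0.05} = -1.645, z_{0.5} = 0.
So 0.306 = μ − 1.645σ and 0.622 = μ + 0σ.
Subtracting: σ = (0.622 − 0.306)/(0 − (-1.645)) = 0.19.
Then μ = 0.306 − (-1.645)·0.19 = 0.62.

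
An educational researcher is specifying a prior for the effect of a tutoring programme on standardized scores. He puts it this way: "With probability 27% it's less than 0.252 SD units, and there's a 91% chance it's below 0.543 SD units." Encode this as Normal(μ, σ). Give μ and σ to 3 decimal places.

μ = 0.343, σ = 0.149

The p-quantile of Normal(μ,σ) is μ + z_p·σ, with z_{0.27} = -0.6128 and z_{0.91} = 1.341.
Eliminate σ: μ = (z₂·x₁ − z₁·x₂)/(z₂ − z₁) = (1.341·0.252 − (-0.6128)·0.543)/1.954 = 0.343.
Then σ = (x₂ − x₁)/(z₂ − z₁) = (0.543 − 0.252)/1.954 = 0.149.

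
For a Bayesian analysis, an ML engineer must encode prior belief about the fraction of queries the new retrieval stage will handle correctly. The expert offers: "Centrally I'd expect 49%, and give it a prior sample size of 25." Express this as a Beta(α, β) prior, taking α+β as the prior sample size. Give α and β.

α = 12.25, β = 12.75

Under the effective-sample-size interpretation, Beta(α, β) has prior mean α/(α+β) and prior sample size α+β.
So α+β = 25 and α/(α+β) = 0.49, giving α = 0.49·25 = 12.25 and β = 25 − 12.25 = 12.75.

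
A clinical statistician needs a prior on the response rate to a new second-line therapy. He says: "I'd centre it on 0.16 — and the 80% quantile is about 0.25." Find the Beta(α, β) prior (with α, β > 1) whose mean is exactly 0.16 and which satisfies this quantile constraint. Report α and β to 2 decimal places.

α ≈ 1.45, β ≈ 7.62

With mean 0.16 fixed, write α = 0.16s, β = 0.84s where s = α+β.
Need P(θ < 0.25) = 0.8 under Beta(0.16s, 0.84s). Normal approximation: (q−m)/√(m(1−m)/s) ≈ z_{0.8} = 0.842, so s ≈ 0.16·0.84·(0.842)²/(0.25−0.16)² = 11.8.
At s = 11.8: P(θ<0.25) ≈ 0.818. Adjusting to match 0.8 gives s ≈ 9.07.
So α = 0.16·9.07 ≈ 1.45, β = 0.84·9.07 ≈ 7.62.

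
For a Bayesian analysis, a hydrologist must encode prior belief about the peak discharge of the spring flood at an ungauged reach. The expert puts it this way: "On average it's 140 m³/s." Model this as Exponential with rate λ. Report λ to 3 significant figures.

Exponential mean = 1/λ, so λ = 1/140.0 = 0.00714.

λ ≈ 0.00714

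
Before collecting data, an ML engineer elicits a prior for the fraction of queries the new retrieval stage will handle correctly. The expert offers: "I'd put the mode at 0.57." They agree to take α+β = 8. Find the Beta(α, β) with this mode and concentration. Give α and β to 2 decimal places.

α = 4.42, β = 3.58

For α,β > 1 the Beta mode is (α−1)/(α+β−2). With α+β = 8, the mode is (α−1)/6.
Set (α−1)/6 = 0.57 → α = 1 + 0.57·6 = 4.42.
β = 8 − α = 3.58.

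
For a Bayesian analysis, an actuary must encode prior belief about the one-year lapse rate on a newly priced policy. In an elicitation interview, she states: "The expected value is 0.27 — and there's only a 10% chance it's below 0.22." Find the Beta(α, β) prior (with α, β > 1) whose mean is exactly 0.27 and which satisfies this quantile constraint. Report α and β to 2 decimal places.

With mean 0.27 fixed, write α = 0.27s, β = 0.73s where s = α+β.
Need P(θ < 0.22) = 0.1 under Beta(0.27s, 0.73s). Normal approximation: (q−m)/√(m(1−m)/s) ≈ z_{0.1} = -1.28, so s ≈ 0.27·0.73·(-1.28)²/(0.22−0.27)² = 129.5.
At s = 129.5: P(θ<0.22) ≈ 0.096. Adjusting to match 0.1 gives s ≈ 124.80.
So α = 0.27·124.80 ≈ 33.70, β = 0.73·124.80 ≈ 91.10.

α ≈ 33.70, β ≈ 91.10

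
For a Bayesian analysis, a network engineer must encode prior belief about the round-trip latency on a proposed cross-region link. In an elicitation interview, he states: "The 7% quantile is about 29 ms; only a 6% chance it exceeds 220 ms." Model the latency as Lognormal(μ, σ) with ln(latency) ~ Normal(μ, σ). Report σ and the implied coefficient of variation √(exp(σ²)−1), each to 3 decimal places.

σ ≈ 0.669, CV ≈ 0.751

If T ~ Lognormal(μ,σ) then ln T ~ Normal(μ,σ), so the p-quantile of ln T is μ + z_p·σ.
ln(29) = 3.367 and ln(220) = 5.394; z_{0.07} = -1.476, z_{0.94} = 1.555.
σ = (5.394 − 3.367)/(1.555 − (-1.476)) = 0.669.
μ = 3.367 − (-1.476)·0.669 = 4.354.
CV = √(exp(σ²)−1) = √(exp(0.4471)−1) = 0.751.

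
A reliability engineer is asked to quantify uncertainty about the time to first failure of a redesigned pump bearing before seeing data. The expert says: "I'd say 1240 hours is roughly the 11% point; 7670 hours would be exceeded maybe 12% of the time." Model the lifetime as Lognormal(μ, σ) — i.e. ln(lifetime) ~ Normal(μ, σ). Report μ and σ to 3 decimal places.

μ ≈ 8.054, σ ≈ 0.759

If T ~ Lognormal(μ,σ) then ln T ~ Normal(μ,σ), so the p-quantile of ln T is μ + z_p·σ.
ln(1240) = 7.123 and ln(7670) = 8.945; z_{0.11} = -1.227, z_{0.88} = 1.175.
σ = (8.945 − 7.123)/(1.175 − (-1.227)) = 0.759.
μ = 7.123 − (-1.227)·0.759 = 8.054.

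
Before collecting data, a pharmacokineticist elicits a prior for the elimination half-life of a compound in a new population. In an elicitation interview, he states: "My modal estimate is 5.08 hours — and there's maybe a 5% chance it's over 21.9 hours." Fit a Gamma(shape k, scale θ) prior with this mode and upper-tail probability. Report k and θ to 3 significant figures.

Gamma(k,θ) with k>1 has mode (k−1)θ, so θ = 5.08/(k−1).
Need P(X < 21.9) = 0.95 with θ tied to k this way. Start at k = 2, θ = 5.08: P(X<21.9) ≈ 0.929.
Too low — raise k to concentrate. Iterating converges to k ≈ 2.16.
Then θ = 5.08/(2.16−1) ≈ 4.38.

k ≈ 2.16, θ ≈ 4.38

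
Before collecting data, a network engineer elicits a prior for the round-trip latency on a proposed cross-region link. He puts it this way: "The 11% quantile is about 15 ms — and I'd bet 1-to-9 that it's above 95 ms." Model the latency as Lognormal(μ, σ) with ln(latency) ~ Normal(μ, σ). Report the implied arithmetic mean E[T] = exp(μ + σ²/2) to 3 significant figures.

If T ~ Lognormal(μ,σ) then ln T ~ Normal(μ,σ), so the p-quantile of ln T is μ + z_p·σ.
ln(15) = 2.708 and ln(95) = 4.554; z_{0.11} = -1.227, z_{0.9} = 1.282.
σ = (4.554 − 2.708)/(1.282 − (-1.227)) = 0.736.
μ = 2.708 − (-1.227)·0.736 = 3.611.
E[T] = exp(μ + σ²/2) = exp(3.611 + 0.2708) = 48.5 ms.

E[T] ≈ 48.5 ms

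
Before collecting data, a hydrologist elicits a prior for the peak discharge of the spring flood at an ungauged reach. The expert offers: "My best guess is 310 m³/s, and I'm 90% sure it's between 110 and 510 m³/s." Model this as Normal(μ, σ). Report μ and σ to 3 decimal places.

A symmetric 90% interval runs μ ± z·σ with z = 1.645.
Half-width = 200, so σ = 200/1.645 = 121.591.
μ is the stated best guess, 310.000.

μ = 310.000, σ = 121.591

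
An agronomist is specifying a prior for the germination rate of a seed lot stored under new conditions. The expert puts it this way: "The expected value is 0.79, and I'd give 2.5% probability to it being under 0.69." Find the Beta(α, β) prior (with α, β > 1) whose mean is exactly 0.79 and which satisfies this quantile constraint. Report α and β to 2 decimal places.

α ≈ 57.47, β ≈ 15.28

With mean 0.79 fixed, write α = 0.79s, β = 0.21s where s = α+β.
Need P(θ < 0.69) = 0.025 under Beta(0.79s, 0.21s). Normal approximation: (q−m)/√(m(1−m)/s) ≈ z_{0.025} = -1.96, so s ≈ 0.79·0.21·(-1.96)²/(0.69−0.79)² = 63.7.
At s = 63.7: P(θ<0.69) ≈ 0.033. Adjusting to match 0.025 gives s ≈ 72.75.
So α = 0.79·72.75 ≈ 57.47, β = 0.21·72.75 ≈ 15.28.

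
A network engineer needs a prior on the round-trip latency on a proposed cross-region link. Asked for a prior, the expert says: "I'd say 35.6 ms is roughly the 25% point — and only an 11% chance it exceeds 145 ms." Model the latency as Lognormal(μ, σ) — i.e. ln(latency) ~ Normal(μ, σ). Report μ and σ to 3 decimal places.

μ ≈ 4.071, σ ≈ 0.739

If T ~ Lognormal(μ,σ) then ln T ~ Normal(μ,σ), so the p-quantile of ln T is μ + z_p·σ.
ln(35.6) = 3.572 and ln(145) = 4.977; z_{0.25} = -0.6745, z_{0.89} = 1.227.
σ = (4.977 − 3.572)/(1.227 − (-0.6745)) = 0.739.
μ = 3.572 − (-0.6745)·0.739 = 4.071.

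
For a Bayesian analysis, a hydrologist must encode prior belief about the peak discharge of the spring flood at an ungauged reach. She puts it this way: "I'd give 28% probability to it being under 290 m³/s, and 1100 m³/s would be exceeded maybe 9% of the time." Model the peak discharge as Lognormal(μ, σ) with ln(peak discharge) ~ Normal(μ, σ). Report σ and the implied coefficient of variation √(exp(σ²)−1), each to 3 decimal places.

If T ~ Lognormal(μ,σ) then ln T ~ Normal(μ,σ), so the p-quantile of ln T is μ + z_p·σ.
ln(290) = 5.67 and ln(1100) = 7.003; z_{0.28} = -0.5828, z_{0.91} = 1.341.
σ = (7.003 − 5.67)/(1.341 − (-0.5828)) = 0.693.
μ = 5.67 − (-0.5828)·0.693 = 6.074.
CV = √(exp(σ²)−1) = √(exp(0.4803)−1) = 0.785.

σ ≈ 0.693, CV ≈ 0.785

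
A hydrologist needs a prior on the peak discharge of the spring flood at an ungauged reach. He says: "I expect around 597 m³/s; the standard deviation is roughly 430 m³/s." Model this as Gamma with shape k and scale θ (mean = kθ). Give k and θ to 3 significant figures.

For Gamma(k, scale θ): mean = kθ, variance = kθ², so CV = 1/√k.
CV = SD/mean = 430/597 = 0.7203, hence k = 1/CV² = 1.93.
Then θ = mean/k = 597/1.93 = 310.

k ≈ 1.93, θ ≈ 310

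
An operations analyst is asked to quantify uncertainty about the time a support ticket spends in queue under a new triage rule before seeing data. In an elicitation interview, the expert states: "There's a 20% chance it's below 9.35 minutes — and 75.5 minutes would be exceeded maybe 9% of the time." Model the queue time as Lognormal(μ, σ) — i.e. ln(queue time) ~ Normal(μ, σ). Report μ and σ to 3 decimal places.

If T ~ Lognormal(μ,σ) then ln T ~ Normal(μ,σ), so the p-quantile of ln T is μ + z_p·σ.
ln(9.35) = 2.235 and ln(75.5) = 4.324; z_{0.2} = -0.8416, z_{0.91} = 1.341.
σ = (4.324 − 2.235)/(1.341 − (-0.8416)) = 0.957.
μ = 2.235 − (-0.8416)·0.957 = 3.041.

μ ≈ 3.041, σ ≈ 0.957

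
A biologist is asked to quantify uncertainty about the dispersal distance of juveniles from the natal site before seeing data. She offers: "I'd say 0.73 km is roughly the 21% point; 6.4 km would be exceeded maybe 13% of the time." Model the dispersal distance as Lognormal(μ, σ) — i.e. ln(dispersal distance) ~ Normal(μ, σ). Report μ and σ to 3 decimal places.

μ ≈ 0.591, σ ≈ 1.123

If T ~ Lognormal(μ,σ) then ln T ~ Normal(μ,σ), so the p-quantile of ln T is μ + z_p·σ.
ln(0.73) = -0.3147 and ln(6.4) = 1.856; z_{0.21} = -0.8064, z_{0.87} = 1.126.
σ = (1.856 − -0.3147)/(1.126 − (-0.8064)) = 1.123.
μ = -0.3147 − (-0.8064)·1.123 = 0.591.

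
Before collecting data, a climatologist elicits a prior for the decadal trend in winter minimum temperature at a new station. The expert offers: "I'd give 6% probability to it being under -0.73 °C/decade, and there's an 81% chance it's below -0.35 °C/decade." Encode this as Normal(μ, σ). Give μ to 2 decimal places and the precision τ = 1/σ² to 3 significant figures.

μ = -0.49, τ = 41

For Normal(μ,σ), the p-quantile is μ + z_p·σ. Here z_{0.06} = -1.555, z_{0.81} = 0.8779.
So -0.73 = μ − 1.555σ and -0.35 = μ + 0.8779σ.
Subtracting: σ = (-0.35 − -0.73)/(0.8779 − (-1.555)) = 0.16.
Then μ = -0.73 − (-1.555)·0.16 = -0.49.
Precision τ = 1/σ² = 1/0.1562² = 41.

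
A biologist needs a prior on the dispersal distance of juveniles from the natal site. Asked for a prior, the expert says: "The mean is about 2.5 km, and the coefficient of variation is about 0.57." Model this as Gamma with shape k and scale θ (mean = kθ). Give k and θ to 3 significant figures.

For Gamma(k, scale θ): mean = kθ, variance = kθ², so CV = 1/√k.
CV = 0.57, hence k = 1/CV² = 3.08.
Then θ = mean/k = 2.5/3.08 = 0.812.

k ≈ 3.08, θ ≈ 0.812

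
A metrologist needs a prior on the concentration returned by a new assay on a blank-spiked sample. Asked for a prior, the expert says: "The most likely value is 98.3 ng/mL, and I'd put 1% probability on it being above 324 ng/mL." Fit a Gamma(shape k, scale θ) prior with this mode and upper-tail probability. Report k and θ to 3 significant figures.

k ≈ 4.09, θ ≈ 31.8

Gamma(k,θ) with k>1 has mode (k−1)θ, so θ = 98.3/(k−1).
Need P(X < 324) = 0.99 with θ tied to k this way. Start at k = 2, θ = 98.3: P(X<324) ≈ 0.841.
Too low — raise k to concentrate. Iterating converges to k ≈ 4.09.
Then θ = 98.3/(4.09−1) ≈ 31.8.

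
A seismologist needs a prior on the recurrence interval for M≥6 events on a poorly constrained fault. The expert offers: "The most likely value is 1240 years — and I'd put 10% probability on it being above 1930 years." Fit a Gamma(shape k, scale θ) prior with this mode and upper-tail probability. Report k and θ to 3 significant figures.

k ≈ 10.6, θ ≈ 130

Gamma(k,θ) with k>1 has mode (k−1)θ, so θ = 1240/(k−1).
Need P(X < 1930) = 0.9 with θ tied to k this way. Start at k = 2, θ = 1240: P(X<1930) ≈ 0.461.
Too low — raise k to concentrate. Iterating converges to k ≈ 10.6.
Then θ = 1240/(10.6−1) ≈ 130.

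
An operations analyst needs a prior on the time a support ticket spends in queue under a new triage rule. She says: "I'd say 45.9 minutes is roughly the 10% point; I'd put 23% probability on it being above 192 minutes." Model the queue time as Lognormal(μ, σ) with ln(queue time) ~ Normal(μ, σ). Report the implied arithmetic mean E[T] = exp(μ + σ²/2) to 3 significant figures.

E[T] ≈ 146 minutes

If T ~ Lognormal(μ,σ) then ln T ~ Normal(μ,σ), so the p-quantile of ln T is μ + z_p·σ.
ln(45.9) = 3.826 and ln(192) = 5.257; z_{0.1} = -1.282, z_{0.77} = 0.7388.
σ = (5.257 − 3.826)/(0.7388 − (-1.282)) = 0.708.
μ = 3.826 − (-1.282)·0.708 = 4.734.
E[T] = exp(μ + σ²/2) = exp(4.734 + 0.2508) = 146 minutes.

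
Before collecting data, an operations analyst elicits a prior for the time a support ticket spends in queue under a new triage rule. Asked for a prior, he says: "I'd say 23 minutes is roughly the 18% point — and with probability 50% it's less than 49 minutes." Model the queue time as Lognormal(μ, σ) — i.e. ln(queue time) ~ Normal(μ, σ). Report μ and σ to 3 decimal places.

μ ≈ 3.892, σ ≈ 0.826

If T ~ Lognormal(μ,σ) then ln T ~ Normal(μ,σ), so the p-quantile of ln T is μ + z_p·σ.
ln(23) = 3.135 and ln(49) = 3.892; z_{0.18} = -0.9154, z_{0.5} = 0.
σ = (3.892 − 3.135)/(0 − (-0.9154)) = 0.826.
μ = 3.135 − (-0.9154)·0.826 = 3.892.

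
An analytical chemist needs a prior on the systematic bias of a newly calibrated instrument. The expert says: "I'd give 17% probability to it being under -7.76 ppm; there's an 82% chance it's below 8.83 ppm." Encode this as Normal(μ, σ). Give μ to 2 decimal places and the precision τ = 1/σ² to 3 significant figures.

μ = 0.71, τ = 0.0127

For Normal(μ,σ), the p-quantile is μ + z_p·σ. Here z_{0.17} = -0.9542, z_{0.82} = 0.9154.
So -7.76 = μ − 0.9542σ and 8.83 = μ + 0.9154σ.
Subtracting: σ = (8.83 − -7.76)/(0.9154 − (-0.9542)) = 8.87.
Then μ = -7.76 − (-0.9542)·8.87 = 0.71.
Precision τ = 1/σ² = 1/8.874² = 0.0127.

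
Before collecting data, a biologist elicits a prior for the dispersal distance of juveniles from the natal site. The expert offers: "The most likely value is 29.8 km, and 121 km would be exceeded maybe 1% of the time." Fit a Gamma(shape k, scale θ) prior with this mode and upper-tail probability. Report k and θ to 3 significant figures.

k ≈ 3.12, θ ≈ 14.1

Gamma(k,θ) with k>1 has mode (k−1)θ, so θ = 29.8/(k−1).
Need P(X < 121) = 0.99 with θ tied to k this way. Start at k = 2, θ = 29.8: P(X<121) ≈ 0.913.
Too low — raise k to concentrate. Iterating converges to k ≈ 3.12.
Then θ = 29.8/(3.12−1) ≈ 14.1.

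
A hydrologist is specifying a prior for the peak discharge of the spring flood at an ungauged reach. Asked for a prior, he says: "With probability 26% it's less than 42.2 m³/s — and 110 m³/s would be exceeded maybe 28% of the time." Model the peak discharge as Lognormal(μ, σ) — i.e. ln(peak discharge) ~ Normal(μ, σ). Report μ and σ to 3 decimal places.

If T ~ Lognormal(μ,σ) then ln T ~ Normal(μ,σ), so the p-quantile of ln T is μ + z_p·σ.
ln(42.2) = 3.742 and ln(110) = 4.7; z_{0.26} = -0.6433, z_{0.72} = 0.5828.
σ = (4.7 − 3.742)/(0.5828 − (-0.6433)) = 0.781.
μ = 3.742 − (-0.6433)·0.781 = 4.245.

μ ≈ 4.245, σ ≈ 0.781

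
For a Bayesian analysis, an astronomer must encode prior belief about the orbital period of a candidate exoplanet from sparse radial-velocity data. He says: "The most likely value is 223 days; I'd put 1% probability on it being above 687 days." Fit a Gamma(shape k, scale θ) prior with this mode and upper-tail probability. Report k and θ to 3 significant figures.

k ≈ 4.53, θ ≈ 63.1

Gamma(k,θ) with k>1 has mode (k−1)θ, so θ = 223/(k−1).
Need P(X < 687) = 0.99 with θ tied to k this way. Start at k = 2, θ = 223: P(X<687) ≈ 0.813.
Too low — raise k to concentrate. Iterating converges to k ≈ 4.53.
Then θ = 223/(4.53−1) ≈ 63.1.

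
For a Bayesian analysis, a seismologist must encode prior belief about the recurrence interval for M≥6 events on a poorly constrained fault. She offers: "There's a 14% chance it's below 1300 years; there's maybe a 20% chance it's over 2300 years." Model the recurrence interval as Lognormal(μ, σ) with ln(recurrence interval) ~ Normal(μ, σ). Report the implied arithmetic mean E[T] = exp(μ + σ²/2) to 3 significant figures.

If T ~ Lognormal(μ,σ) then ln T ~ Normal(μ,σ), so the p-quantile of ln T is μ + z_p·σ.
ln(1300) = 7.17 and ln(2300) = 7.741; z_{0.14} = -1.08, z_{0.8} = 0.8416.
σ = (7.741 − 7.17)/(0.8416 − (-1.08)) = 0.297.
μ = 7.17 − (-1.08)·0.297 = 7.491.
E[T] = exp(μ + σ²/2) = exp(7.491 + 0.0441) = 1870 years.

E[T] ≈ 1870 years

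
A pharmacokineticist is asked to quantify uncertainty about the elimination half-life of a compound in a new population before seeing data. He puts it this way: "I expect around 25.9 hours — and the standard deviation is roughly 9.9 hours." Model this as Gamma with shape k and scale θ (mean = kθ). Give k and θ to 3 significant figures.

For Gamma(k, scale θ): mean = kθ, variance = kθ², so CV = 1/√k.
CV = SD/mean = 9.9/25.9 = 0.3822, hence k = 1/CV² = 6.84.
Then θ = mean/k = 25.9/6.84 = 3.78.

k ≈ 6.84, θ ≈ 3.78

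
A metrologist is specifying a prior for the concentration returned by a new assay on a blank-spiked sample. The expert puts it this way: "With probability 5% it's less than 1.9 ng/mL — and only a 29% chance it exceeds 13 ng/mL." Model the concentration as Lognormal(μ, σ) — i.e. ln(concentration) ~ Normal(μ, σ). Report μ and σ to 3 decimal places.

μ ≈ 2.081, σ ≈ 0.875

If T ~ Lognormal(μ,σ) then ln T ~ Normal(μ,σ), so the p-quantile of ln T is μ + z_p·σ.
ln(1.9) = 0.6419 and ln(13) = 2.565; z_{0.05} = -1.645, z_{0.71} = 0.5534.
σ = (2.565 − 0.6419)/(0.5534 − (-1.645)) = 0.875.
μ = 0.6419 − (-1.645)·0.875 = 2.081.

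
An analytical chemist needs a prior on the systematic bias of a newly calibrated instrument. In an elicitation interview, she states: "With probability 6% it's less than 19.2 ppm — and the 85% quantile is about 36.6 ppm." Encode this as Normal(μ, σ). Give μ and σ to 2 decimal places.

μ = 29.64, σ = 6.72

For Normal(μ,σ), the p-quantile is μ + z_p·σ. Here z_{0.06} = -1.555, z_{0.85} = 1.036.
So 19.2 = μ − 1.555σ and 36.6 = μ + 1.036σ.
Subtracting: σ = (36.6 − 19.2)/(1.036 − (-1.555)) = 6.72.
Then μ = 19.2 − (-1.555)·6.72 = 29.64.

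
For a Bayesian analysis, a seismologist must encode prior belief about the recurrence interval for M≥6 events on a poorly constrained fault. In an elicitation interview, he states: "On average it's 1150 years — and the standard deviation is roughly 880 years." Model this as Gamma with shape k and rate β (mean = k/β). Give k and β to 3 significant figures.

For Gamma(k, rate β): mean = k/β, variance = k/β², so CV = 1/√k.
CV = SD/mean = 880/1150 = 0.7652, hence k = 1/CV² = 1.71.
Then β = k/mean = 1.71/1150 = 0.00149.

k ≈ 1.71, β ≈ 0.00149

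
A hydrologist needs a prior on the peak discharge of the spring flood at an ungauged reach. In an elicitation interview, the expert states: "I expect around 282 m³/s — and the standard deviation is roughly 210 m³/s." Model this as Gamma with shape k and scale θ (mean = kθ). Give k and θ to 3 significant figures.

For Gamma(k, scale θ): mean = kθ, variance = kθ², so CV = 1/√k.
CV = SD/mean = 210/282 = 0.7447, hence k = 1/CV² = 1.8.
Then θ = mean/k = 282/1.8 = 156.

k ≈ 1.8, θ ≈ 156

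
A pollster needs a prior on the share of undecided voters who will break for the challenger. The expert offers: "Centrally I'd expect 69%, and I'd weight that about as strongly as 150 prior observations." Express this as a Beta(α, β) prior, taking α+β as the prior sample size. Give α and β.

Under the effective-sample-size interpretation, Beta(α, β) has prior mean α/(α+β) and prior sample size α+β.
So α+β = 150 and α/(α+β) = 0.69, giving α = 0.69·150 = 103.5 and β = 150 − 103.5 = 46.5.

α = 103.5, β = 46.5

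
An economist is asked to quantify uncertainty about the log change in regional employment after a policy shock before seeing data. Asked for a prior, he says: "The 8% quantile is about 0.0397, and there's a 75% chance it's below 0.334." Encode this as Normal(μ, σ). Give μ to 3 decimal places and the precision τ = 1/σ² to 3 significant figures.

For Normal(μ,σ), the p-quantile is μ + z_p·σ. Here z_{0.08} = -1.405, z_{0.75} = 0.6745.
So 0.0397 = μ − 1.405σ and 0.334 = μ + 0.6745σ.
Subtracting: σ = (0.334 − 0.0397)/(0.6745 − (-1.405)) = 0.142.
Then μ = 0.0397 − (-1.405)·0.142 = 0.239.
Precision τ = 1/σ² = 1/0.1415² = 49.9.

μ = 0.239, τ = 49.9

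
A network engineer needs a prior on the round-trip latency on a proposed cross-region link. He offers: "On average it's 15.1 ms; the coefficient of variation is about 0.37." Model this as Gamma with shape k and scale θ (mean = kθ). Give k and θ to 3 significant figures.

For Gamma(k, scale θ): mean = kθ, variance = kθ², so CV = 1/√k.
CV = 0.37, hence k = 1/CV² = 7.3.
Then θ = mean/k = 15.1/7.3 = 2.07.

k ≈ 7.3, θ ≈ 2.07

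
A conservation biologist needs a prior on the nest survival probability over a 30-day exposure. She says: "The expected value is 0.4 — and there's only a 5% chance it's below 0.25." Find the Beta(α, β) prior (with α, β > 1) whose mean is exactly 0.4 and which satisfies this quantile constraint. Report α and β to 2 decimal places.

α ≈ 10.52, β ≈ 15.79

With mean 0.4 fixed, write α = 0.4s, β = 0.6s where s = α+β.
Need P(θ < 0.25) = 0.05 under Beta(0.4s, 0.6s). Normal approximation: (q−m)/√(m(1−m)/s) ≈ z_{0.05} = -1.64, so s ≈ 0.4·0.6·(-1.64)²/(0.25−0.4)² = 28.9.
At s = 28.9: P(θ<0.25) ≈ 0.042. Adjusting to match 0.05 gives s ≈ 26.31.
So α = 0.4·26.31 ≈ 10.52, β = 0.6·26.31 ≈ 15.79.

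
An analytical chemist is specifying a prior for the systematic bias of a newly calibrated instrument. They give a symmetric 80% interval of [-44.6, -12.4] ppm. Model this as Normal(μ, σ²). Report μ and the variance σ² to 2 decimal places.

μ = -28.50, σ² = 157.83

A symmetric 80% interval runs μ ± z·σ with z = 1.282.
Half-width = 16.1, so σ = 16.1/1.282 = 12.563 and σ² = 157.83.
μ is the interval midpoint, -28.50.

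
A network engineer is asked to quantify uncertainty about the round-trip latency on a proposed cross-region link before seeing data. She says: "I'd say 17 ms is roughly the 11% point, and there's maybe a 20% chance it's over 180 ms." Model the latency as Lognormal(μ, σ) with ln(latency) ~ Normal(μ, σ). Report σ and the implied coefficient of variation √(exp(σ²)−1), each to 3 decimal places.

σ ≈ 1.141, CV ≈ 1.636

If T ~ Lognormal(μ,σ) then ln T ~ Normal(μ,σ), so the p-quantile of ln T is μ + z_p·σ.
ln(17) = 2.833 and ln(180) = 5.193; z_{0.11} = -1.227, z_{0.8} = 0.8416.
σ = (5.193 − 2.833)/(0.8416 − (-1.227)) = 1.141.
μ = 2.833 − (-1.227)·1.141 = 4.233.
CV = √(exp(σ²)−1) = √(exp(1.3019)−1) = 1.636.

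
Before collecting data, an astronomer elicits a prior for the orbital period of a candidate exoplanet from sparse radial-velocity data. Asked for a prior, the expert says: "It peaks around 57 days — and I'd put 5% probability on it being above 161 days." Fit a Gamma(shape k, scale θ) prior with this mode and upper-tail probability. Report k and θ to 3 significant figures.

k ≈ 3.48, θ ≈ 23

Gamma(k,θ) with k>1 has mode (k−1)θ, so θ = 57/(k−1).
Need P(X < 161) = 0.95 with θ tied to k this way. Start at k = 2, θ = 57: P(X<161) ≈ 0.773.
Too low — raise k to concentrate. Iterating converges to k ≈ 3.48.
Then θ = 57/(3.48−1) ≈ 23.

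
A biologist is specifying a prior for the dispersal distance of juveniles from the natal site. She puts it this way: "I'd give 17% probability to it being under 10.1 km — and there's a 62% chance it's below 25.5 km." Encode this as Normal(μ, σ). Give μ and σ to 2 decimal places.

μ = 21.77, σ = 12.23

The p-quantile of Normal(μ,σ) is μ + z_p·σ, with z_{0.17} = -0.9542 and z_{0.62} = 0.3055.
Eliminate σ: μ = (z₂·x₁ − z₁·x₂)/(z₂ − z₁) = (0.3055·10.1 − (-0.9542)·25.5)/1.26 = 21.77.
Then σ = (x₂ − x₁)/(z₂ − z₁) = (25.5 − 10.1)/1.26 = 12.23.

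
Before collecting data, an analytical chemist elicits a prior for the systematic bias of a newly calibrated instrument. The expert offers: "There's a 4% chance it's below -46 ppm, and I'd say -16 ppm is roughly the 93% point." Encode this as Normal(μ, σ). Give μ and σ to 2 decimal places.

μ = -29.72, σ = 9.30

For Normal(μ,σ), the p-quantile is μ + z_p·σ. Here z_{0.04} = -1.751, z_{0.93} = 1.476.
So -46 = μ − 1.751σ and -16 = μ + 1.476σ.
Subtracting: σ = (-16 − -46)/(1.476 − (-1.751)) = 9.30.
Then μ = -46 − (-1.751)·9.30 = -29.72.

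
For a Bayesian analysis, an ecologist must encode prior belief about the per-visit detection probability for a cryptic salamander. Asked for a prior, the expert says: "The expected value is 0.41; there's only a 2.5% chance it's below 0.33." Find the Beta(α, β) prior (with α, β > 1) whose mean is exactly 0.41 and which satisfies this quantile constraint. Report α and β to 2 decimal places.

α ≈ 57.15, β ≈ 82.25

With mean 0.41 fixed, write α = 0.41s, β = 0.59s where s = α+β.
Need P(θ < 0.33) = 0.025 under Beta(0.41s, 0.59s). Normal approximation: (q−m)/√(m(1−m)/s) ≈ z_{0.025} = -1.96, so s ≈ 0.41·0.59·(-1.96)²/(0.33−0.41)² = 145.2.
At s = 145.2: P(θ<0.33) ≈ 0.023. Adjusting to match 0.025 gives s ≈ 139.40.
So α = 0.41·139.40 ≈ 57.15, β = 0.59·139.40 ≈ 82.25.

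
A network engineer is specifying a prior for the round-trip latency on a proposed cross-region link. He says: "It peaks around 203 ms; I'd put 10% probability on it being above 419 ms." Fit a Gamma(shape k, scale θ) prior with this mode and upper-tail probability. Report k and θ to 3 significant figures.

Gamma(k,θ) with k>1 has mode (k−1)θ, so θ = 203/(k−1).
Need P(X < 419) = 0.9 with θ tied to k this way. Start at k = 2, θ = 203: P(X<419) ≈ 0.611.
Too low — raise k to concentrate. Iterating converges to k ≈ 4.66.
Then θ = 203/(4.66−1) ≈ 55.5.

k ≈ 4.66, θ ≈ 55.5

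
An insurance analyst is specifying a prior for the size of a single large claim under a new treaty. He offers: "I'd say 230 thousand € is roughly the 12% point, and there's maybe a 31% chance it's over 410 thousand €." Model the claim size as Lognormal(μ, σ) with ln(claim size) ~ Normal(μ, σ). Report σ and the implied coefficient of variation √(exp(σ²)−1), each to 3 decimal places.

σ ≈ 0.346, CV ≈ 0.357

If T ~ Lognormal(μ,σ) then ln T ~ Normal(μ,σ), so the p-quantile of ln T is μ + z_p·σ.
ln(230) = 5.438 and ln(410) = 6.016; z_{0.12} = -1.175, z_{0.69} = 0.4959.
σ = (6.016 − 5.438)/(0.4959 − (-1.175)) = 0.346.
μ = 5.438 − (-1.175)·0.346 = 5.845.
CV = √(exp(σ²)−1) = √(exp(0.1197)−1) = 0.357.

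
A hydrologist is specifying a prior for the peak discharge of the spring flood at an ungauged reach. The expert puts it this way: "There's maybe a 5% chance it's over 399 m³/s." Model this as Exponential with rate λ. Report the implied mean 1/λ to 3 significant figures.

P(T > 399.0) = e^(−λ·399.0) = 0.05, so λ = −ln(0.05)/399.0 = 0.00751.
Mean = 1/λ = 133 m³/s.

mean ≈ 133 m³/s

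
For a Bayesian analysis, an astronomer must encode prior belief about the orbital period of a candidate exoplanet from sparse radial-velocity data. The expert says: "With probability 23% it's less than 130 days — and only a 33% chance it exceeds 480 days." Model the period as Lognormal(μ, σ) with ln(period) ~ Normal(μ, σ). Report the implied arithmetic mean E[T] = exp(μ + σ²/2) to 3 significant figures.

E[T] ≈ 545 days

If T ~ Lognormal(μ,σ) then ln T ~ Normal(μ,σ), so the p-quantile of ln T is μ + z_p·σ.
ln(130) = 4.868 and ln(480) = 6.174; z_{0.23} = -0.7388, z_{0.67} = 0.4399.
σ = (6.174 − 4.868)/(0.4399 − (-0.7388)) = 1.108.
μ = 4.868 − (-0.7388)·1.108 = 5.686.
E[T] = exp(μ + σ²/2) = exp(5.686 + 0.6140) = 545 days.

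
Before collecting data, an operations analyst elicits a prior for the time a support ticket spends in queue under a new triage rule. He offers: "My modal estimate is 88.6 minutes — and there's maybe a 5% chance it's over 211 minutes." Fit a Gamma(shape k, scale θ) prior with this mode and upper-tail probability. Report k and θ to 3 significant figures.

Gamma(k,θ) with k>1 has mode (k−1)θ, so θ = 88.6/(k−1).
Need P(X < 211) = 0.95 with θ tied to k this way. Start at k = 2, θ = 88.6: P(X<211) ≈ 0.688.
Too low — raise k to concentrate. Iterating converges to k ≈ 4.63.
Then θ = 88.6/(4.63−1) ≈ 24.4.

k ≈ 4.63, θ ≈ 24.4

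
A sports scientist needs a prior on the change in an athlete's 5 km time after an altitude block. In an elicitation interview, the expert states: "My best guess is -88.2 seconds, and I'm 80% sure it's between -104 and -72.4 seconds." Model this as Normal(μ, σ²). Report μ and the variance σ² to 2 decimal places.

μ = -88.20, σ² = 152.00

A symmetric 80% interval runs μ ± z·σ with z = 1.282.
Half-width = 15.8, so σ = 15.8/1.282 = 12.329 and σ² = 152.00.
μ is the stated best guess, -88.20.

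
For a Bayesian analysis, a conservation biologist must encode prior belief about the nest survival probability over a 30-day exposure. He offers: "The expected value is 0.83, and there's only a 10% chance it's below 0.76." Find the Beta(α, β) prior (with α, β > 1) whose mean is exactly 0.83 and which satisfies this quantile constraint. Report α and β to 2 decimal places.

α ≈ 41.65, β ≈ 8.53

With mean 0.83 fixed, write α = 0.83s, β = 0.17s where s = α+β.
Need P(θ < 0.76) = 0.1 under Beta(0.83s, 0.17s). Normal approximation: (q−m)/√(m(1−m)/s) ≈ z_{0.1} = -1.28, so s ≈ 0.83·0.17·(-1.28)²/(0.76−0.83)² = 47.3.
At s = 47.3: P(θ<0.76) ≈ 0.106. Adjusting to match 0.1 gives s ≈ 50.18.
So α = 0.83·50.18 ≈ 41.65, β = 0.17·50.18 ≈ 8.53.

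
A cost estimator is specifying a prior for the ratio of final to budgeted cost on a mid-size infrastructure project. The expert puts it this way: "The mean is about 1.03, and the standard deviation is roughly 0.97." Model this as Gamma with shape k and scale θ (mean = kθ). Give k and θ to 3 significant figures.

For Gamma(k, scale θ): mean = kθ, variance = kθ², so CV = 1/√k.
CV = SD/mean = 0.97/1.03 = 0.9417, hence k = 1/CV² = 1.13.
Then θ = mean/k = 1.03/1.13 = 0.913.

k ≈ 1.13, θ ≈ 0.913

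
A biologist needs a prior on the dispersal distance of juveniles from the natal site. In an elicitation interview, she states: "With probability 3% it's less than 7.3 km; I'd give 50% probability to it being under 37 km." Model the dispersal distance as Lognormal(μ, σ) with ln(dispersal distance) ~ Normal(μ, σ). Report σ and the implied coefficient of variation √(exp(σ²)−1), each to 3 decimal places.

σ ≈ 0.863, CV ≈ 1.052

If T ~ Lognormal(μ,σ) then ln T ~ Normal(μ,σ), so the p-quantile of ln T is μ + z_p·σ.
ln(7.3) = 1.988 and ln(37) = 3.611; z_{0.03} = -1.881, z_{0.5} = 0.
σ = (3.611 − 1.988)/(0 − (-1.881)) = 0.863.
μ = 1.988 − (-1.881)·0.863 = 3.611.
CV = √(exp(σ²)−1) = √(exp(0.7447)−1) = 1.052.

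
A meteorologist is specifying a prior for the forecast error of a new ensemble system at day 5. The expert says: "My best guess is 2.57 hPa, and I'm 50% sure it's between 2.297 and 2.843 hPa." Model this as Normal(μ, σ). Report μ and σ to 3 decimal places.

μ = 2.570, σ = 0.405

A symmetric 50% interval runs μ ± z·σ with z = 0.6745.
Half-width = 0.273, so σ = 0.273/0.6745 = 0.405.
μ is the stated best guess, 2.570.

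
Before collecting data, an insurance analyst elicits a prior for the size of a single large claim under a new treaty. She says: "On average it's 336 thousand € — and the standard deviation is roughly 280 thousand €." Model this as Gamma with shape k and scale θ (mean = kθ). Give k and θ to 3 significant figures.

k ≈ 1.44, θ ≈ 233

For Gamma(k, scale θ): mean = kθ, variance = kθ², so CV = 1/√k.
CV = SD/mean = 280/336 = 0.8333, hence k = 1/CV² = 1.44.
Then θ = mean/k = 336/1.44 = 233.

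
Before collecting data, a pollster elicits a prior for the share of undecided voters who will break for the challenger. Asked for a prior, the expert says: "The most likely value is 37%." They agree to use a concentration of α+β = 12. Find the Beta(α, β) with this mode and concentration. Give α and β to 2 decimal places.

For α,β > 1 the Beta mode is (α−1)/(α+β−2). With α+β = 12, the mode is (α−1)/10.
Set (α−1)/10 = 0.37 → α = 1 + 0.37·10 = 4.70.
β = 12 − α = 7.30.

α = 4.70, β = 7.30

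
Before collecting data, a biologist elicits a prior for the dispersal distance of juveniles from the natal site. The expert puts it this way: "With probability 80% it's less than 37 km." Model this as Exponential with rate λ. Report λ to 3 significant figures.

λ ≈ 0.0435

P(T < 37.0) = 1 − e^(−λ·37.0) = 0.8, so λ = −ln(1−0.8)/37.0 = −ln(0.2)/37.0 = 0.0435.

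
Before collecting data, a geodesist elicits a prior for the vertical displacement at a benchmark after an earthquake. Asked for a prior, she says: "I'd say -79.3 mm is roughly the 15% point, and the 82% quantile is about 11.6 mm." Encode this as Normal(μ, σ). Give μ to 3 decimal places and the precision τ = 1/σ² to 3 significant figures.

μ = -31.031, τ = 0.000461

The p-quantile of Normal(μ,σ) is μ + z_p·σ, with z_{0.15} = -1.036 and z_{0.82} = 0.9154.
Eliminate σ: μ = (z₂·x₁ − z₁·x₂)/(z₂ − z₁) = (0.9154·-79.3 − (-1.036)·11.6)/1.952 = -31.031.
Then σ = (x₂ − x₁)/(z₂ − z₁) = (11.6 − -79.3)/1.952 = 46.572.
Precision τ = 1/σ² = 1/46.57² = 0.000461.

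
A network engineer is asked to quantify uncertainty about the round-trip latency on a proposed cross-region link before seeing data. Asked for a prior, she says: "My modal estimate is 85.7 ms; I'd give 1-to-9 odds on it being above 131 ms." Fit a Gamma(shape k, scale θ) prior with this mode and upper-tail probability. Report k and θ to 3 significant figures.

Gamma(k,θ) with k>1 has mode (k−1)θ, so θ = 85.7/(k−1).
Need P(X < 131) = 0.9 with θ tied to k this way. Start at k = 2, θ = 85.7: P(X<131) ≈ 0.452.
Too low — raise k to concentrate. Iterating converges to k ≈ 11.4.
Then θ = 85.7/(11.4−1) ≈ 8.27.

k ≈ 11.4, θ ≈ 8.27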